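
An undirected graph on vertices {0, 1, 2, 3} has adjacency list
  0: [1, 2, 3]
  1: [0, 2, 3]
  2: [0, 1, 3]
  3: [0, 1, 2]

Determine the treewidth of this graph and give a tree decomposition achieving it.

Treewidth 3.
Bags: B1 = {0, 1, 2, 3}
Tree: (single bag)

With just one bag of size 4, the width is 4 − 1 = 3, so tw(G) ≤ 3. For the lower bound, the 4 vertices {0, 1, 2, 3} are pairwise adjacent, and any tree decomposition puts a clique entirely inside one bag — forcing width ≥ 3. Therefore the treewidth is 3.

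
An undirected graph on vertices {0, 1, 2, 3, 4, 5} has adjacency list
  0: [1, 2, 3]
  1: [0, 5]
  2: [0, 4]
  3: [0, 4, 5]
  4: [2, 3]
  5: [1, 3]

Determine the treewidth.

2

A width-2 tree decomposition is:
Bags: B1 = {2, 3, 4}  B2 = {0, 2, 3}  B3 = {0, 3, 5}  B4 = {0, 1, 5}
Tree: B1–B2, B2–B3, B3–B4
The largest bag has 3 vertices, giving width 2; this decomposition certifies tw(G) ≤ 2. For the lower bound, G contains the cycle 4–2–0–3–4, so G is not a forest; only forests have treewidth ≤ 1, hence tw(G) ≥ 2. The upper and lower bounds meet at 2, so that is the treewidth.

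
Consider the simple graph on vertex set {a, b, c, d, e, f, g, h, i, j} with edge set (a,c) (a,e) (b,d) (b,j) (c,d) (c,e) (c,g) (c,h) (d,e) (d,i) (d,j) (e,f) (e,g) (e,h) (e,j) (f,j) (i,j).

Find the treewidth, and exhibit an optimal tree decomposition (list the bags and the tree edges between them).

Treewidth 2.
One optimal decomposition is:
Bags: B1 = {d, e, j}  B2 = {b, d, j}  B3 = {c, d, e}  B4 = {a, c, e}  B5 = {c, e, h}  B6 = {c, e, g}  B7 = {e, f, j}  B8 = {d, i, j}
Tree: B1–B2, B1–B3, B3–B4, B4–B5, B5–B6, B1–B7, B2–B8

Every bag has size at most 3, so the width is 3 − 1 = 2 and tw(G) ≤ 2. On the other hand G contains the 3-clique {d, e, j}. A clique must lie in a single bag of any decomposition, so no decomposition can have width below 2. The upper and lower bounds meet at 2, so that is the treewidth.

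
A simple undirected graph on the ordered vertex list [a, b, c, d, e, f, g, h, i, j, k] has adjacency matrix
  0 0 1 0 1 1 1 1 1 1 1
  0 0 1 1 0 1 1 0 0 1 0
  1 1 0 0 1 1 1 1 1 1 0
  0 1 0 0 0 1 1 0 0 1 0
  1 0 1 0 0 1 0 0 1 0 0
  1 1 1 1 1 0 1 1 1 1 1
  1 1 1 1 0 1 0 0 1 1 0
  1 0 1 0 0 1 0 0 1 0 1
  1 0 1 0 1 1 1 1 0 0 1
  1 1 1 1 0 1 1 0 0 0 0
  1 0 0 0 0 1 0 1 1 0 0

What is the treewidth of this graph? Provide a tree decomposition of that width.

Treewidth 4.
Bags: B1 = {b, c, f, g, j}  B2 = {a, c, f, g, j}  B3 = {a, c, f, g, i}  B4 = {a, c, f, h, i}  B5 = {a, c, e, f, i}  B6 = {a, f, h, i, k}  B7 = {b, d, f, g, j}
Tree: B1–B2, B2–B3, B3–B4, B3–B5, B4–B6, B1–B7

The largest bag has 5 vertices, giving width 4; this decomposition certifies tw(G) ≤ 4. For the lower bound, the 5 vertices {b, d, f, g, j} are pairwise adjacent, and any tree decomposition puts a clique entirely inside one bag — forcing width ≥ 4. Therefore the treewidth is 4.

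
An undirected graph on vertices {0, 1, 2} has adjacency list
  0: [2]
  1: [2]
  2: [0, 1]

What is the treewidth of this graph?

1

A width-1 tree decomposition is:
Bags: B1 = {0, 2}  B2 = {1, 2}
Tree: B1–B2
Every bag has size at most 2, so the width is 2 − 1 = 1 and tw(G) ≤ 1. Any graph with an edge has treewidth ≥ 1, and G has the edge 0–2. The upper and lower bounds meet at 1, so that is the treewidth.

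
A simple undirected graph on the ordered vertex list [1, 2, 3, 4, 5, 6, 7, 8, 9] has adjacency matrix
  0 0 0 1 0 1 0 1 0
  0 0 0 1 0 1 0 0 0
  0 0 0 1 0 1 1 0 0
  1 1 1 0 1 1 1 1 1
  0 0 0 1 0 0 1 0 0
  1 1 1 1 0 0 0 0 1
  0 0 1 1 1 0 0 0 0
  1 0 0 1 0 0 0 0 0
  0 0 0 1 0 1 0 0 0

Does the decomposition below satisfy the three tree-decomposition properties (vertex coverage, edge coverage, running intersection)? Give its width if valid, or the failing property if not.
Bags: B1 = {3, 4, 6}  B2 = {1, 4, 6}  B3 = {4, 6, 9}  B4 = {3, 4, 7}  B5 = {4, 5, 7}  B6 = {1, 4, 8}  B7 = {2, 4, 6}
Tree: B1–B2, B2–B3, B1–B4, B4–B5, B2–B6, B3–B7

Yes; width 2.

Every vertex of G appears in some bag (union = {1, 2, 3, 4, 5, 6, 7, 8, 9}); every edge is covered by a bag; and for each vertex v the set of bags containing v is connected in the bag tree. The decomposition is therefore valid. The largest bag has 3 vertices, so the width is 2.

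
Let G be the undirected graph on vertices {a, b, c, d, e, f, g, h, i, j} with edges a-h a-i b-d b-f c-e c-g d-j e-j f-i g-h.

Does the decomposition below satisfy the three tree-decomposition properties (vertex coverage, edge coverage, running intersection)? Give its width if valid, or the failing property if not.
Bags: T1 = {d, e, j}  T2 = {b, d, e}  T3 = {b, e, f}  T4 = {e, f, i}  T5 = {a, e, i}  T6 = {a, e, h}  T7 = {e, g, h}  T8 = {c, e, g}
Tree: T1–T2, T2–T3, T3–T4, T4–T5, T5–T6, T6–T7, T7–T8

Yes; width 2.

Every vertex of G appears in some bag (union = {a, b, c, d, e, f, g, h, i, j}); every edge is covered by a bag; and for each vertex v the set of bags containing v is connected in the bag tree. The decomposition is therefore valid. The largest bag has 3 vertices, so the width is 2.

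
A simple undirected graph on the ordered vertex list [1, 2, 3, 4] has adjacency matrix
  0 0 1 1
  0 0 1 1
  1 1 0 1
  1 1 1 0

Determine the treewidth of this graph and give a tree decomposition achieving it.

The largest bag has 3 vertices, giving width 2; this decomposition certifies tw(G) ≤ 2. Conversely, {1, 3, 4} is a clique of size 3, and the vertices of any clique must share a bag in every tree decomposition; so some bag has ≥ 3 vertices and tw(G) ≥ 2. The upper and lower bounds meet at 2, so that is the treewidth.

Treewidth 2.
Bags: B1 = {1, 3, 4}  B2 = {2, 3, 4}
Tree: B1–B2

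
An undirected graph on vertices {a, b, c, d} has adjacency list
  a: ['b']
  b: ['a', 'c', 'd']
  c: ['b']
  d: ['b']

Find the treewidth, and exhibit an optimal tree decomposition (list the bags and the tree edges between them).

Each bag holds 2 vertices, so the decomposition has width 1, which upper-bounds the treewidth. Since G has at least one edge (e.g. b–d), it is not an edgeless graph, so tw(G) ≥ 1. Combining the bounds, tw(G) = 1.

Treewidth 1.
One optimal decomposition is:
Bags: B1 = {b, d}  B2 = {a, b}  B3 = {b, c}
Tree: B1–B2, B2–B3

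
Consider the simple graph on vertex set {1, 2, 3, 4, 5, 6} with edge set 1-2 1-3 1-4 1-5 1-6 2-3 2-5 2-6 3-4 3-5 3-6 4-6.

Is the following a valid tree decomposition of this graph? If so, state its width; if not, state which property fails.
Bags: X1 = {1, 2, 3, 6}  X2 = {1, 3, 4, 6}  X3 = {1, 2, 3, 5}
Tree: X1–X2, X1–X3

Yes; width 3.

Checking the three conditions: (i) the bags cover all of {1, 2, 3, 4, 5, 6}; (ii) for each edge, some bag contains both endpoints; (iii) the bags containing any fixed vertex form a subtree. All hold, so the decomposition is valid with width 4 − 1 = 3.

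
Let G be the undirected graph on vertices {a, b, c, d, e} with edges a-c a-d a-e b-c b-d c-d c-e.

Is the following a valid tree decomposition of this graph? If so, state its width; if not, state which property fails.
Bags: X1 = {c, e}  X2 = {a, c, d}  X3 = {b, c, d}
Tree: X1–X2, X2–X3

No — edge (a,e) lies in no bag.

A tree decomposition must satisfy three properties: every vertex lies in some bag; for every edge, both endpoints lie together in some bag; and for every vertex, the bags containing it form a connected subtree. Here edge (a,e) lies in no bag, so the decomposition is invalid.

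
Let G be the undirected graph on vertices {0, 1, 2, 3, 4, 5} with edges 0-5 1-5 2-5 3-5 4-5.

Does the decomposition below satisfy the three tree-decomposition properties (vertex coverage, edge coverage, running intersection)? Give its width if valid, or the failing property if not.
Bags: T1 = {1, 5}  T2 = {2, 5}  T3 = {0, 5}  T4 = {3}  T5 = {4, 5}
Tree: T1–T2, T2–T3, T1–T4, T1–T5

A tree decomposition must satisfy three properties: every vertex lies in some bag; for every edge, both endpoints lie together in some bag; and for every vertex, the bags containing it form a connected subtree. Here edge (5,3) lies in no bag, so the decomposition is invalid.

No — edge (5,3) lies in no bag.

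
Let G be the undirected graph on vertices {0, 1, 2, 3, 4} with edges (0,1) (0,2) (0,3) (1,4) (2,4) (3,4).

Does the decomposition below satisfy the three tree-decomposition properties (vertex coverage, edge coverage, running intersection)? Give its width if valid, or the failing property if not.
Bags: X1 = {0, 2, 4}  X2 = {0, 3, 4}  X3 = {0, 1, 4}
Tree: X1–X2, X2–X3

Yes; width 2.

Every vertex of G appears in some bag (union = {0, 1, 2, 3, 4}); every edge is covered by a bag; and for each vertex v the set of bags containing v is connected in the bag tree. The decomposition is therefore valid. The largest bag has 3 vertices, so the width is 2.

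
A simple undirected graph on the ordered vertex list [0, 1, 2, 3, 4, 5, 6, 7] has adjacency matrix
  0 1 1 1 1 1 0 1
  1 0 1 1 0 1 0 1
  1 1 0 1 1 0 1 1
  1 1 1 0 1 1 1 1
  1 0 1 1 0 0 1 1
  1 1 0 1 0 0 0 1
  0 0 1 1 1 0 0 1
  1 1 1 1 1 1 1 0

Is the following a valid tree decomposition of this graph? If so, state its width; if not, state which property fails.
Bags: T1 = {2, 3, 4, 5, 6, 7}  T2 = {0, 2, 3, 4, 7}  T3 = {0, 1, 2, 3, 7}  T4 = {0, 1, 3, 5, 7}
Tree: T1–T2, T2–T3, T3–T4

A tree decomposition must satisfy three properties: every vertex lies in some bag; for every edge, both endpoints lie together in some bag; and for every vertex, the bags containing it form a connected subtree. Here bags containing vertex 5 are not connected in the tree, so the decomposition is invalid.

No — bags containing vertex 5 are not connected in the tree.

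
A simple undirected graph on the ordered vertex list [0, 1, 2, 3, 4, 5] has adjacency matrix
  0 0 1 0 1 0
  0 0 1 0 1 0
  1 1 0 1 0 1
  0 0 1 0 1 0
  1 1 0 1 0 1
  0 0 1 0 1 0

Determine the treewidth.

2

A width-2 tree decomposition is:
Bags: B1 = {2, 4, 5}  B2 = {2, 3, 4}  B3 = {1, 2, 4}  B4 = {0, 2, 4}
Tree: B1–B2, B2–B3, B3–B4
Each bag holds 3 vertices, so the decomposition has width 2, which upper-bounds the treewidth. For the lower bound, G contains the cycle 5–4–3–2–5, so G is not a forest; only forests have treewidth ≤ 1, hence tw(G) ≥ 2. Therefore the treewidth is 2.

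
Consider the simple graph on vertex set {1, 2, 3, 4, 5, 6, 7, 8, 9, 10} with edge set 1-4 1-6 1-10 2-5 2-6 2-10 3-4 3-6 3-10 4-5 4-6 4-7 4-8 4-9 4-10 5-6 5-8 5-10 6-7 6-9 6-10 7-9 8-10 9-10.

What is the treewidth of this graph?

3

A width-3 tree decomposition is:
Bags: B1 = {4, 5, 6, 10}  B2 = {4, 6, 9, 10}  B3 = {4, 6, 7, 9}  B4 = {4, 5, 8, 10}  B5 = {1, 4, 6, 10}  B6 = {2, 5, 6, 10}  B7 = {3, 4, 6, 10}
Tree: B1–B2, B2–B3, B1–B4, B2–B5, B1–B6, B2–B7
The largest bag has 4 vertices, giving width 3; this decomposition certifies tw(G) ≤ 3. On the other hand G contains the 4-clique {2, 5, 6, 10}. A clique must lie in a single bag of any decomposition, so no decomposition can have width below 3. Combining the bounds, tw(G) = 3.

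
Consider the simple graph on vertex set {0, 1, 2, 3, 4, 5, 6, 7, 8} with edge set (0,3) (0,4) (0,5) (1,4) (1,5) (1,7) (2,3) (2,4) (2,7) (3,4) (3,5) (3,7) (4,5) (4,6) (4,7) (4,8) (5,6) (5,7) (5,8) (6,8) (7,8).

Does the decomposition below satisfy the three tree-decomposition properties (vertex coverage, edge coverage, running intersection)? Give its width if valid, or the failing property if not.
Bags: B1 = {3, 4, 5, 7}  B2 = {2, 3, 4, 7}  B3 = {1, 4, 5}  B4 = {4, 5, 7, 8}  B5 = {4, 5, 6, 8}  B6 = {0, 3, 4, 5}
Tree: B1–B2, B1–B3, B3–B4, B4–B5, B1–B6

A tree decomposition must satisfy three properties: every vertex lies in some bag; for every edge, both endpoints lie together in some bag; and for every vertex, the bags containing it form a connected subtree. Here edge (7,1) lies in no bag, so the decomposition is invalid.

No — edge (7,1) lies in no bag.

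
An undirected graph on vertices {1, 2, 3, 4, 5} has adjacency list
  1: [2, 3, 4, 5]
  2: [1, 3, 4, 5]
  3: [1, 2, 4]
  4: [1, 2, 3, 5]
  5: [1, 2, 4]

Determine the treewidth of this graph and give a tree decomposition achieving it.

Treewidth 3.
Bags: B1 = {1, 2, 3, 4}  B2 = {1, 2, 4, 5}
Tree: B1–B2

Every bag has size at most 4, so the width is 4 − 1 = 3 and tw(G) ≤ 3. Conversely, {1, 2, 3, 4} is a clique of size 4, and the vertices of any clique must share a bag in every tree decomposition; so some bag has ≥ 4 vertices and tw(G) ≥ 3. Combining the bounds, tw(G) = 3.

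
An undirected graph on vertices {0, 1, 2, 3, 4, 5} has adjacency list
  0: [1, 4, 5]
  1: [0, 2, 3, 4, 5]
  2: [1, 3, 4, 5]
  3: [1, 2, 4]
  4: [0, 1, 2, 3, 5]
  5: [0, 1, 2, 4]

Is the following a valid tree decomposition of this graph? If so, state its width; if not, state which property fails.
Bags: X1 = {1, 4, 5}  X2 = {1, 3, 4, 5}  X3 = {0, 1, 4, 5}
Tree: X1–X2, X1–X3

A tree decomposition must satisfy three properties: every vertex lies in some bag; for every edge, both endpoints lie together in some bag; and for every vertex, the bags containing it form a connected subtree. Here vertex 2 appears in no bag, so the decomposition is invalid.

No — vertex 2 appears in no bag.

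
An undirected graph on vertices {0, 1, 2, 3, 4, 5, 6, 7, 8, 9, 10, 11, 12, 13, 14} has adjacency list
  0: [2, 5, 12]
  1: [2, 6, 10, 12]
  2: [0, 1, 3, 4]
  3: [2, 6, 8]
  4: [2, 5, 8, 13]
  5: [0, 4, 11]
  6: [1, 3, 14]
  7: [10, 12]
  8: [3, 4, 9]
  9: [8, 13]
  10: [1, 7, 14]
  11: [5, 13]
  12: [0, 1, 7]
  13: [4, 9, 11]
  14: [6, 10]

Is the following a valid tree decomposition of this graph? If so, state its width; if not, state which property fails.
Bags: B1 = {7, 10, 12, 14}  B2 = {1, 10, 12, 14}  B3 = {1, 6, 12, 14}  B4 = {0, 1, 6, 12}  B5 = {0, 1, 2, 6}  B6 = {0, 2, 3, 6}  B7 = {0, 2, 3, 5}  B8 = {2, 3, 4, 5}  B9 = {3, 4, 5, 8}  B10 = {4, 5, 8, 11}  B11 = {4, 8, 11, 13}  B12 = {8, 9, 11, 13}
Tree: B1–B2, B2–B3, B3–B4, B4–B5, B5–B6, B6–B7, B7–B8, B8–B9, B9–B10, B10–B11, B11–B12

Yes; width 3.

Every vertex of G appears in some bag (union = {0, 1, 2, 3, 4, 5, 6, 7, 8, 9, 10, 11, 12, 13, 14}); every edge is covered by a bag; and for each vertex v the set of bags containing v is connected in the bag tree. The decomposition is therefore valid. The largest bag has 4 vertices, so the width is 3.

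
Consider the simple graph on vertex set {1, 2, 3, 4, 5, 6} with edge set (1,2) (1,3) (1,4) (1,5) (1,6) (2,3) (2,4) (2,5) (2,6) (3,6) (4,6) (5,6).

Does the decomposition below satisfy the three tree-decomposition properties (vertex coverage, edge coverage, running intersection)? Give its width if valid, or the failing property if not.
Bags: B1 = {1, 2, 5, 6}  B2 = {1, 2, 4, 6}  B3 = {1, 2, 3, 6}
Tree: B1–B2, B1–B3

Every vertex of G appears in some bag (union = {1, 2, 3, 4, 5, 6}); every edge is covered by a bag; and for each vertex v the set of bags containing v is connected in the bag tree. The decomposition is therefore valid. The largest bag has 4 vertices, so the width is 3.

Yes; width 3.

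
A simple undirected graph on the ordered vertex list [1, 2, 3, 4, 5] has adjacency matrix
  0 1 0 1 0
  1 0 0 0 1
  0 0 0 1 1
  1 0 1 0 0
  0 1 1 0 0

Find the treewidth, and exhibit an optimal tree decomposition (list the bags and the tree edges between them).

Treewidth 2.
One optimal decomposition is:
Bags: B1 = {1, 2, 5}  B2 = {1, 3, 5}  B3 = {1, 3, 4}
Tree: B1–B2, B2–B3

Every bag has size at most 3, so the width is 3 − 1 = 2 and tw(G) ≤ 2. The edges 1–2–5–3–4–1 form a cycle, so G is not a tree and its treewidth is at least 2. Therefore the treewidth is 2.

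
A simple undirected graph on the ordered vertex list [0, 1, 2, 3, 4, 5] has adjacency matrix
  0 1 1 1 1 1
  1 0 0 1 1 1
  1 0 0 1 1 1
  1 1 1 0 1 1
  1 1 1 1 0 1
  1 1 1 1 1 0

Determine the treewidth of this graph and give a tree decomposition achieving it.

Treewidth 4.
One optimal decomposition is:
Bags: B1 = {0, 2, 3, 4, 5}  B2 = {0, 1, 3, 4, 5}
Tree: B1–B2

The largest bag has 5 vertices, giving width 4; this decomposition certifies tw(G) ≤ 4. For the lower bound, the 5 vertices {0, 1, 3, 4, 5} are pairwise adjacent, and any tree decomposition puts a clique entirely inside one bag — forcing width ≥ 4. Therefore the treewidth is 4.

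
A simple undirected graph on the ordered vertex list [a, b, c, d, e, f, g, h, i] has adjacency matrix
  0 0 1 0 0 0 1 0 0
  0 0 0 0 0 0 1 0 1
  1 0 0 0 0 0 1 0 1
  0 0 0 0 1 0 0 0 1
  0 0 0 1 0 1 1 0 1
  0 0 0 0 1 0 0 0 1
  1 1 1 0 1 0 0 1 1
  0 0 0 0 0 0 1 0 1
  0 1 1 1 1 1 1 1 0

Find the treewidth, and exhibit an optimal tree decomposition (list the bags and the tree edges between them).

Treewidth 2.
One such decomposition:
Bags: B1 = {e, g, i}  B2 = {g, h, i}  B3 = {c, g, i}  B4 = {b, g, i}  B5 = {e, f, i}  B6 = {a, c, g}  B7 = {d, e, i}
Tree: B1–B2, B1–B3, B1–B4, B1–B5, B3–B6, B5–B7

Every bag has size at most 3, so the width is 3 − 1 = 2 and tw(G) ≤ 2. Conversely, {a, c, g} is a clique of size 3, and the vertices of any clique must share a bag in every tree decomposition; so some bag has ≥ 3 vertices and tw(G) ≥ 2. Hence tw(G) = 2 exactly.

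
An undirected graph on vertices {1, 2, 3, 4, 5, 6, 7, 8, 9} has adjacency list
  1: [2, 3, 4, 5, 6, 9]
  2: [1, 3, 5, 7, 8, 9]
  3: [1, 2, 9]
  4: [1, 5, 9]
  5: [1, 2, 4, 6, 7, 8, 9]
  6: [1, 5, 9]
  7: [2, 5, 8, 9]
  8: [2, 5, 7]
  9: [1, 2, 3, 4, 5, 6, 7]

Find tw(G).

3

A width-3 tree decomposition is:
Bags: B1 = {1, 2, 5, 9}  B2 = {1, 5, 6, 9}  B3 = {2, 5, 7, 9}  B4 = {1, 4, 5, 9}  B5 = {1, 2, 3, 9}  B6 = {2, 5, 7, 8}
Tree: B1–B2, B1–B3, B2–B4, B1–B5, B3–B6
Each bag holds 4 vertices, so the decomposition has width 3, which upper-bounds the treewidth. On the other hand G contains the 4-clique {1, 2, 3, 9}. A clique must lie in a single bag of any decomposition, so no decomposition can have width below 3. Hence tw(G) = 3 exactly.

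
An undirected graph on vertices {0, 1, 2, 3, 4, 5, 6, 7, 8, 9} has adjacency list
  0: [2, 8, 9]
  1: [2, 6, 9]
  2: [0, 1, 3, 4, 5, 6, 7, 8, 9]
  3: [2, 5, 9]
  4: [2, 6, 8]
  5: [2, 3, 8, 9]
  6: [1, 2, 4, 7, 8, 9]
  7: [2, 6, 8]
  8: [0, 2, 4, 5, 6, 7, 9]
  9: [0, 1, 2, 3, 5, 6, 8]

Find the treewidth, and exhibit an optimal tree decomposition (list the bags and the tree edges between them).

Treewidth 3.
One optimal decomposition is:
Bags: B1 = {0, 2, 8, 9}  B2 = {2, 6, 8, 9}  B3 = {2, 5, 8, 9}  B4 = {2, 4, 6, 8}  B5 = {2, 3, 5, 9}  B6 = {1, 2, 6, 9}  B7 = {2, 6, 7, 8}
Tree: B1–B2, B2–B3, B2–B4, B3–B5, B2–B6, B2–B7

Every bag has size at most 4, so the width is 4 − 1 = 3 and tw(G) ≤ 3. Conversely, {0, 2, 8, 9} is a clique of size 4, and the vertices of any clique must share a bag in every tree decomposition; so some bag has ≥ 4 vertices and tw(G) ≥ 3. Combining the bounds, tw(G) = 3.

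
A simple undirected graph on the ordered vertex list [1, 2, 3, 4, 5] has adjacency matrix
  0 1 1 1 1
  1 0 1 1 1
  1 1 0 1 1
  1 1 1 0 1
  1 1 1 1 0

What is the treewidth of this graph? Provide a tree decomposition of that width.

Treewidth 4.
One optimal decomposition is:
Bags: B1 = {1, 2, 3, 4, 5}
Tree: (single bag)

A single bag containing all 5 vertices is trivially a valid decomposition of width 4. On the other hand G contains the 5-clique {1, 2, 3, 4, 5}. A clique must lie in a single bag of any decomposition, so no decomposition can have width below 4. Combining the bounds, tw(G) = 4.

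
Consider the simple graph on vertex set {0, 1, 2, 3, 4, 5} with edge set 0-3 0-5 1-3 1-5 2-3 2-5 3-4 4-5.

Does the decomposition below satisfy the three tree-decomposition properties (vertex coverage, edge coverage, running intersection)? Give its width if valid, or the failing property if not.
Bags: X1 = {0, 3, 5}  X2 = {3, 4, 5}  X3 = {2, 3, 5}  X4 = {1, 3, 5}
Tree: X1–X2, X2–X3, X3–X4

Yes; width 2.

Checking the three conditions: (i) the bags cover all of {0, 1, 2, 3, 4, 5}; (ii) for each edge, some bag contains both endpoints; (iii) the bags containing any fixed vertex form a subtree. All hold, so the decomposition is valid with width 3 − 1 = 2.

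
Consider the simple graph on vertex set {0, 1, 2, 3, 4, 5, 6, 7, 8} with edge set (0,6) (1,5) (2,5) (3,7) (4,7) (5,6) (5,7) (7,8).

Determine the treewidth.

1

A width-1 tree decomposition is:
Bags: B1 = {4, 7}  B2 = {5, 7}  B3 = {3, 7}  B4 = {5, 6}  B5 = {7, 8}  B6 = {1, 5}  B7 = {2, 5}  B8 = {0, 6}
Tree: B1–B2, B1–B3, B2–B4, B1–B5, B4–B6, B4–B7, B4–B8
The largest bag has 2 vertices, giving width 1; this decomposition certifies tw(G) ≤ 1. Since G has at least one edge (e.g. 7–4), it is not an edgeless graph, so tw(G) ≥ 1. The upper and lower bounds meet at 1, so that is the treewidth.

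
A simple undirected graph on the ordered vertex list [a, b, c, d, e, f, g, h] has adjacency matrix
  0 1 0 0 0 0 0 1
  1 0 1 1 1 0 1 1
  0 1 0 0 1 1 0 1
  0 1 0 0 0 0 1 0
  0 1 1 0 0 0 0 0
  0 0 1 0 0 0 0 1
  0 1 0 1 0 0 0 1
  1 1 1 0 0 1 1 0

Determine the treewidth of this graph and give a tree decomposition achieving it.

Treewidth 2.
One optimal decomposition is:
Bags: B1 = {b, c, h}  B2 = {b, c, e}  B3 = {c, f, h}  B4 = {b, g, h}  B5 = {a, b, h}  B6 = {b, d, g}
Tree: B1–B2, B1–B3, B1–B4, B1–B5, B4–B6

Each bag holds 3 vertices, so the decomposition has width 2, which upper-bounds the treewidth. On the other hand G contains the 3-clique {c, f, h}. A clique must lie in a single bag of any decomposition, so no decomposition can have width below 2. Therefore the treewidth is 2.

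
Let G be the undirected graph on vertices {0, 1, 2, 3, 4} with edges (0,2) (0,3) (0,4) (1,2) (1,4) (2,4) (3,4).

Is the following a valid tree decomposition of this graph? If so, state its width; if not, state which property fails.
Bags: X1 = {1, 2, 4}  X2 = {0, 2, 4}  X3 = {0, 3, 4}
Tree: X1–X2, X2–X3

Checking the three conditions: (i) the bags cover all of {0, 1, 2, 3, 4}; (ii) for each edge, some bag contains both endpoints; (iii) the bags containing any fixed vertex form a subtree. All hold, so the decomposition is valid with width 3 − 1 = 2.

Yes; width 2.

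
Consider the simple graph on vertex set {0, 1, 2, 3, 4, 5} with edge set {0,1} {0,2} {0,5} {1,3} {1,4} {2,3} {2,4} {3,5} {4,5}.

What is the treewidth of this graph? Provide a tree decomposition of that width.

The largest bag has 4 vertices, giving width 3; this decomposition certifies tw(G) ≤ 3. For the lower bound: the 4 vertex sets {2,4}, {1,3}, {0}, {5} are disjoint, each induces a connected subgraph, and every pair is joined by at least one edge of G. Contracting each set to a single vertex therefore yields K_{4} as a minor, and since treewidth is minor-monotone, tw(G) ≥ tw(K_{4}) = 3. Therefore the treewidth is 3.

Treewidth 3.
One optimal decomposition is:
Bags: B1 = {0, 2, 3, 4}  B2 = {0, 1, 3, 4}  B3 = {0, 3, 4, 5}
Tree: B1–B2, B2–B3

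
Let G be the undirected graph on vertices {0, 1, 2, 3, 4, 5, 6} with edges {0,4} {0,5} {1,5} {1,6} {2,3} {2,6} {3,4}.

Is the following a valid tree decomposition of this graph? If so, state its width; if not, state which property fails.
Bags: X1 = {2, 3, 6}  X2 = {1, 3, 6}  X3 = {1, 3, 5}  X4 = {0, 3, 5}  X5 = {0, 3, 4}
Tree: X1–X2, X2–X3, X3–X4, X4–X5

Every vertex of G appears in some bag (union = {0, 1, 2, 3, 4, 5, 6}); every edge is covered by a bag; and for each vertex v the set of bags containing v is connected in the bag tree. The decomposition is therefore valid. The largest bag has 3 vertices, so the width is 2.

Yes; width 2.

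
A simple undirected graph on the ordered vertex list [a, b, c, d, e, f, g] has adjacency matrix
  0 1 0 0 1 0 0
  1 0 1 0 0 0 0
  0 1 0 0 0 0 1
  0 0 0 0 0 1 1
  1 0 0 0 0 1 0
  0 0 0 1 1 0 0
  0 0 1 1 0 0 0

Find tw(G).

2

A width-2 tree decomposition is:
Bags: B1 = {d, f, g}  B2 = {e, f, g}  B3 = {a, e, g}  B4 = {a, b, g}  B5 = {b, c, g}
Tree: B1–B2, B2–B3, B3–B4, B4–B5
Every bag has size at most 3, so the width is 3 − 1 = 2 and tw(G) ≤ 2. For the lower bound, G contains the cycle g–d–f–e–a–b–c–g, so G is not a forest; only forests have treewidth ≤ 1, hence tw(G) ≥ 2. Hence tw(G) = 2 exactly.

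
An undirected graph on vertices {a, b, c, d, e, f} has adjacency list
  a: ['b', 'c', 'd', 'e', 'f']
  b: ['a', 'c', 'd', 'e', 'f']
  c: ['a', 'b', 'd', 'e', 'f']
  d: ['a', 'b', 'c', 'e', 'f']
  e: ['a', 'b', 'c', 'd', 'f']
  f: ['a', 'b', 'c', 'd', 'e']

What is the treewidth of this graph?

A width-5 tree decomposition is:
Bags: B1 = {a, b, c, d, e, f}
Tree: (single bag)
With just one bag of size 6, the width is 6 − 1 = 5, so tw(G) ≤ 5. On the other hand G contains the 6-clique {a, b, c, d, e, f}. A clique must lie in a single bag of any decomposition, so no decomposition can have width below 5. Hence tw(G) = 5 exactly.

5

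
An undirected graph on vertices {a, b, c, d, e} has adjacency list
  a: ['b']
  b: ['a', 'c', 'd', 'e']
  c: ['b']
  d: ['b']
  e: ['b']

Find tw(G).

1

A width-1 tree decomposition is:
Bags: B1 = {a, b}  B2 = {b, e}  B3 = {b, d}  B4 = {b, c}
Tree: B1–B2, B2–B3, B1–B4
Every bag has size at most 2, so the width is 2 − 1 = 1 and tw(G) ≤ 1. Any graph with an edge has treewidth ≥ 1, and G has the edge b–a. Hence tw(G) = 1 exactly.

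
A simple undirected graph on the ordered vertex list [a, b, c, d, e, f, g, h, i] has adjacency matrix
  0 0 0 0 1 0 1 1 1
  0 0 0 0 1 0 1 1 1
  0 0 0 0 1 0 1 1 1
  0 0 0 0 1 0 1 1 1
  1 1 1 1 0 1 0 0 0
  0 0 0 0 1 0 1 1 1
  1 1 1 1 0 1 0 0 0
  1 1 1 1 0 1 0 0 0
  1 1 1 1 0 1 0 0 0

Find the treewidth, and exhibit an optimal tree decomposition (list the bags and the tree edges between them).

Every bag has size at most 5, so the width is 5 − 1 = 4 and tw(G) ≤ 4. For the lower bound: the 5 vertex sets {f,g}, {b,e}, {d,h}, {i}, {a} are disjoint, each induces a connected subgraph, and every pair is joined by at least one edge of G. Contracting each set to a single vertex therefore yields K_{5} as a minor, and since treewidth is minor-monotone, tw(G) ≥ tw(K_{5}) = 4. Therefore the treewidth is 4.

Treewidth 4.
One such decomposition:
Bags: B1 = {e, f, g, h, i}  B2 = {b, e, g, h, i}  B3 = {d, e, g, h, i}  B4 = {a, e, g, h, i}  B5 = {c, e, g, h, i}
Tree: B1–B2, B2–B3, B3–B4, B4–B5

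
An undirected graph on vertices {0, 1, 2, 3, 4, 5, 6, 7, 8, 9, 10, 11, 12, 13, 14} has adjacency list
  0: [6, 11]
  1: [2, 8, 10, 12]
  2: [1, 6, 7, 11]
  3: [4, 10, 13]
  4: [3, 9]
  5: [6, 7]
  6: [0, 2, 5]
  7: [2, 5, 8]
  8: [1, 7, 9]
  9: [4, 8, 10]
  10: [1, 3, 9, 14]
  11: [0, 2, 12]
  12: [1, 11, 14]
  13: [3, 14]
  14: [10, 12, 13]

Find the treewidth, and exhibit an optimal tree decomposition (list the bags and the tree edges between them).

Treewidth 3.
One optimal decomposition is:
Bags: B1 = {0, 5, 6, 7}  B2 = {0, 2, 6, 7}  B3 = {0, 2, 7, 11}  B4 = {2, 7, 8, 11}  B5 = {1, 2, 8, 11}  B6 = {1, 8, 11, 12}  B7 = {1, 8, 9, 12}  B8 = {1, 9, 10, 12}  B9 = {9, 10, 12, 14}  B10 = {4, 9, 10, 14}  B11 = {3, 4, 10, 14}  B12 = {3, 4, 13, 14}
Tree: B1–B2, B2–B3, B3–B4, B4–B5, B5–B6, B6–B7, B7–B8, B8–B9, B9–B10, B10–B11, B11–B12

The largest bag has 4 vertices, giving width 3; this decomposition certifies tw(G) ≤ 3. For the lower bound: the 4 vertex sets {0,5,6}, {7}, {2}, {1,8,11,12} are disjoint, each induces a connected subgraph, and every pair is joined by at least one edge of G. Contracting each set to a single vertex therefore yields K_{4} as a minor, and since treewidth is minor-monotone, tw(G) ≥ tw(K_{4}) = 3. Hence tw(G) = 3 exactly.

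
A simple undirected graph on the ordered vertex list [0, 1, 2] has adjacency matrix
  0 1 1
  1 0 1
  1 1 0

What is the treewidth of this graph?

2

A width-2 tree decomposition is:
Bags: B1 = {0, 1, 2}
Tree: (single bag)
A single bag containing all 3 vertices is trivially a valid decomposition of width 2. On the other hand G contains the 3-clique {0, 1, 2}. A clique must lie in a single bag of any decomposition, so no decomposition can have width below 2. Combining the bounds, tw(G) = 2.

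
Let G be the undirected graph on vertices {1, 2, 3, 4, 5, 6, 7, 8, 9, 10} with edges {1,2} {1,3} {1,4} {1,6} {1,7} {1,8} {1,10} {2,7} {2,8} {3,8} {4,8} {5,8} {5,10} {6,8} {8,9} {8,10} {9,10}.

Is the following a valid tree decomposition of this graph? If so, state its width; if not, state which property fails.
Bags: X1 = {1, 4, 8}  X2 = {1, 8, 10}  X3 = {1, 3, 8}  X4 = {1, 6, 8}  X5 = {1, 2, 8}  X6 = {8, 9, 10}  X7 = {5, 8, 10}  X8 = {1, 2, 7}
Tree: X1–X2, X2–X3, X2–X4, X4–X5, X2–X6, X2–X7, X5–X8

Vertex coverage: the bags together contain {1, 2, 3, 4, 5, 6, 7, 8, 9, 10}, the full vertex set. Edge coverage: each edge of G has both endpoints in at least one bag. Running intersection: for every vertex, the bags containing it form a connected subtree. All three properties hold, so this is a valid tree decomposition of width max|bag| − 1 = 2, and hence tw(G) ≤ 2.

Yes; width 2.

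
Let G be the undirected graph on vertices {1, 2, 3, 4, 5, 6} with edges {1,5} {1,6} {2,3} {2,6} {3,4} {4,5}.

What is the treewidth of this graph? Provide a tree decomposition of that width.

Treewidth 2.
One such decomposition:
Bags: B1 = {1, 4, 5}  B2 = {1, 4, 6}  B3 = {2, 4, 6}  B4 = {2, 3, 4}
Tree: B1–B2, B2–B3, B3–B4

Each bag holds 3 vertices, so the decomposition has width 2, which upper-bounds the treewidth. Since 4–5–1–6–2–3–4 is a cycle in G, G is not acyclic. Forests are exactly the graphs of treewidth ≤ 1, so tw(G) ≥ 2. Combining the bounds, tw(G) = 2.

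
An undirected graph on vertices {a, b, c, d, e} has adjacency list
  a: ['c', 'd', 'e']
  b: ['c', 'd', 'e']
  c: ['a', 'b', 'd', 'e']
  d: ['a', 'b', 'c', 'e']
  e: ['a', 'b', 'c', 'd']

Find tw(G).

A width-3 tree decomposition is:
Bags: B1 = {b, c, d, e}  B2 = {a, c, d, e}
Tree: B1–B2
The largest bag has 4 vertices, giving width 3; this decomposition certifies tw(G) ≤ 3. For the lower bound, the 4 vertices {a, c, d, e} are pairwise adjacent, and any tree decomposition puts a clique entirely inside one bag — forcing width ≥ 3. The upper and lower bounds meet at 3, so that is the treewidth.

3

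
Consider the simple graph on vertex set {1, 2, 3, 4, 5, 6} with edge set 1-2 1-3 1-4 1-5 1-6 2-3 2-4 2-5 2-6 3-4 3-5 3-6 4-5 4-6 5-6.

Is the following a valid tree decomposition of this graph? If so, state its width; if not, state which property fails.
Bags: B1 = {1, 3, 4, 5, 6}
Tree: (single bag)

A tree decomposition must satisfy three properties: every vertex lies in some bag; for every edge, both endpoints lie together in some bag; and for every vertex, the bags containing it form a connected subtree. Here vertex 2 appears in no bag, so the decomposition is invalid.

No — vertex 2 appears in no bag.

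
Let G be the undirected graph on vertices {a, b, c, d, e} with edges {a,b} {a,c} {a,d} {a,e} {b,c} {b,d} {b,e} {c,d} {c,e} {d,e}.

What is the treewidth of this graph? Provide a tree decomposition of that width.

Treewidth 4.
One optimal decomposition is:
Bags: B1 = {a, b, c, d, e}
Tree: (single bag)

A single bag containing all 5 vertices is trivially a valid decomposition of width 4. Conversely, {a, b, c, d, e} is a clique of size 5, and the vertices of any clique must share a bag in every tree decomposition; so some bag has ≥ 5 vertices and tw(G) ≥ 4. Therefore the treewidth is 4.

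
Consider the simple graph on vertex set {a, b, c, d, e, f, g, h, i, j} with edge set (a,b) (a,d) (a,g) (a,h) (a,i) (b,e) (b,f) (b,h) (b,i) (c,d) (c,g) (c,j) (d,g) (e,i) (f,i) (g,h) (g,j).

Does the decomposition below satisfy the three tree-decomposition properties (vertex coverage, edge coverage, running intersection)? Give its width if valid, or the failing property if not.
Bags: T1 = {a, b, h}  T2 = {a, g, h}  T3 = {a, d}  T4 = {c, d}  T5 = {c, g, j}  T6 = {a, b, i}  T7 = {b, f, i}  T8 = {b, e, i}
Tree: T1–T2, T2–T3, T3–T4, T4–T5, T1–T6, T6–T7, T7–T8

No — edge (g,d) lies in no bag.

A tree decomposition must satisfy three properties: every vertex lies in some bag; for every edge, both endpoints lie together in some bag; and for every vertex, the bags containing it form a connected subtree. Here edge (g,d) lies in no bag, so the decomposition is invalid.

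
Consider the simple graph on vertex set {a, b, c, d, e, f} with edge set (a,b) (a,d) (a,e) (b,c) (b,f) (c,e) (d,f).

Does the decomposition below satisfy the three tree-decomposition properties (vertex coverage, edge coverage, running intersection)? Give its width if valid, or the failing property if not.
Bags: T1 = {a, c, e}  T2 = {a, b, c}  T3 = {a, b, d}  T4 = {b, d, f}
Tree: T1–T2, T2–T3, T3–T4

Vertex coverage: the bags together contain {a, b, c, d, e, f}, the full vertex set. Edge coverage: each edge of G has both endpoints in at least one bag. Running intersection: for every vertex, the bags containing it form a connected subtree. All three properties hold, so this is a valid tree decomposition of width max|bag| − 1 = 2, and hence tw(G) ≤ 2.

Yes; width 2.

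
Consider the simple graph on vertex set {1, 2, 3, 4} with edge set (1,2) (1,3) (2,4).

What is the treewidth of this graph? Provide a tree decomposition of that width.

The largest bag has 2 vertices, giving width 1; this decomposition certifies tw(G) ≤ 1. G has an edge, so its treewidth is at least 1. Combining the bounds, tw(G) = 1.

Treewidth 1.
Bags: B1 = {2, 4}  B2 = {1, 2}  B3 = {1, 3}
Tree: B1–B2, B2–B3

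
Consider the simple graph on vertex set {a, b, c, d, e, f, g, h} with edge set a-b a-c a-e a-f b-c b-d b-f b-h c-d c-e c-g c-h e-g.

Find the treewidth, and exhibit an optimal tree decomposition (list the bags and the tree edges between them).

Treewidth 2.
One such decomposition:
Bags: B1 = {a, c, e}  B2 = {a, b, c}  B3 = {c, e, g}  B4 = {b, c, d}  B5 = {b, c, h}  B6 = {a, b, f}
Tree: B1–B2, B1–B3, B2–B4, B2–B5, B2–B6

Each bag holds 3 vertices, so the decomposition has width 2, which upper-bounds the treewidth. For the lower bound, the 3 vertices {c, e, g} are pairwise adjacent, and any tree decomposition puts a clique entirely inside one bag — forcing width ≥ 2. Hence tw(G) = 2 exactly.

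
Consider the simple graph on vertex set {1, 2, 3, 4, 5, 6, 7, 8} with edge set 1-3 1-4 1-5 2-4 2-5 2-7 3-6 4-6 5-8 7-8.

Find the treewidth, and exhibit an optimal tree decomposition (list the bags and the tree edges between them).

Treewidth 2.
One such decomposition:
Bags: B1 = {5, 7, 8}  B2 = {2, 5, 7}  B3 = {1, 2, 5}  B4 = {1, 2, 4}  B5 = {1, 3, 4}  B6 = {3, 4, 6}
Tree: B1–B2, B2–B3, B3–B4, B4–B5, B5–B6

Every bag has size at most 3, so the width is 3 − 1 = 2 and tw(G) ≤ 2. The edges 8–7–2–5–8 form a cycle, so G is not a tree and its treewidth is at least 2. Therefore the treewidth is 2.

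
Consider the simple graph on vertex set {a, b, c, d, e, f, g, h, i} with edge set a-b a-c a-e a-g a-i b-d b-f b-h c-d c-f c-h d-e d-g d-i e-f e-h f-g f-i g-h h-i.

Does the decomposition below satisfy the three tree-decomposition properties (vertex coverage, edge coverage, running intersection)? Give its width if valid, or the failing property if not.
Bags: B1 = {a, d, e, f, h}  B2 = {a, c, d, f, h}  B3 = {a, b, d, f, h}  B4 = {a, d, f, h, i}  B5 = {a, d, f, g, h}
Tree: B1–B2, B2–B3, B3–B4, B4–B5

Every vertex of G appears in some bag (union = {a, b, c, d, e, f, g, h, i}); every edge is covered by a bag; and for each vertex v the set of bags containing v is connected in the bag tree. The decomposition is therefore valid. The largest bag has 5 vertices, so the width is 4.

Yes; width 4.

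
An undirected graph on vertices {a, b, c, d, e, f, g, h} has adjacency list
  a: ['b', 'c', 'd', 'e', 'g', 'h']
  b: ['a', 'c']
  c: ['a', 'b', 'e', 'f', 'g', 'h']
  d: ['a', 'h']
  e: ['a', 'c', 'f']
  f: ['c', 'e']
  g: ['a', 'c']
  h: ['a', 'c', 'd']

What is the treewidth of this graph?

2

A width-2 tree decomposition is:
Bags: B1 = {a, c, e}  B2 = {a, c, g}  B3 = {c, e, f}  B4 = {a, c, h}  B5 = {a, d, h}  B6 = {a, b, c}
Tree: B1–B2, B1–B3, B1–B4, B4–B5, B2–B6
The largest bag has 3 vertices, giving width 2; this decomposition certifies tw(G) ≤ 2. Conversely, {a, d, h} is a clique of size 3, and the vertices of any clique must share a bag in every tree decomposition; so some bag has ≥ 3 vertices and tw(G) ≥ 2. Combining the bounds, tw(G) = 2.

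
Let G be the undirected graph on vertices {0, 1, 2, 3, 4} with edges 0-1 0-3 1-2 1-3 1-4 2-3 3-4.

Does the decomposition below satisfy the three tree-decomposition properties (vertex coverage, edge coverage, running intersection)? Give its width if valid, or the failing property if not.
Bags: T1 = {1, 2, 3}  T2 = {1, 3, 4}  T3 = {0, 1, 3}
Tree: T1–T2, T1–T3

Every vertex of G appears in some bag (union = {0, 1, 2, 3, 4}); every edge is covered by a bag; and for each vertex v the set of bags containing v is connected in the bag tree. The decomposition is therefore valid. The largest bag has 3 vertices, so the width is 2.

Yes; width 2.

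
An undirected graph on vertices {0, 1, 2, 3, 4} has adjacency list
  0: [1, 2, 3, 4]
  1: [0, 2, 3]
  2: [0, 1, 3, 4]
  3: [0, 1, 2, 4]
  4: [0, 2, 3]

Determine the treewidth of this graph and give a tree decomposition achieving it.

Treewidth 3.
Bags: B1 = {0, 1, 2, 3}  B2 = {0, 2, 3, 4}
Tree: B1–B2

The largest bag has 4 vertices, giving width 3; this decomposition certifies tw(G) ≤ 3. On the other hand G contains the 4-clique {0, 1, 2, 3}. A clique must lie in a single bag of any decomposition, so no decomposition can have width below 3. Therefore the treewidth is 3.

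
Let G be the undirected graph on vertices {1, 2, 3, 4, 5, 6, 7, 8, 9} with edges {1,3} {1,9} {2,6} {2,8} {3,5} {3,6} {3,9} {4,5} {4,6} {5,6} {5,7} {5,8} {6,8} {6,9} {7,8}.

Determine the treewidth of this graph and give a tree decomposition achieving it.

Each bag holds 3 vertices, so the decomposition has width 2, which upper-bounds the treewidth. For the lower bound, the 3 vertices {1, 3, 9} are pairwise adjacent, and any tree decomposition puts a clique entirely inside one bag — forcing width ≥ 2. The upper and lower bounds meet at 2, so that is the treewidth.

Treewidth 2.
Bags: B1 = {4, 5, 6}  B2 = {3, 5, 6}  B3 = {3, 6, 9}  B4 = {5, 6, 8}  B5 = {5, 7, 8}  B6 = {1, 3, 9}  B7 = {2, 6, 8}
Tree: B1–B2, B2–B3, B2–B4, B4–B5, B3–B6, B4–B7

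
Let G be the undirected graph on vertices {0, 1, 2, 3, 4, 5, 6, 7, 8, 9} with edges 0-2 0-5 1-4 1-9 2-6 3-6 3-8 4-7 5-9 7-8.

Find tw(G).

2

A width-2 tree decomposition is:
Bags: B1 = {0, 2, 6}  B2 = {0, 5, 6}  B3 = {5, 6, 9}  B4 = {1, 6, 9}  B5 = {1, 4, 6}  B6 = {4, 6, 7}  B7 = {6, 7, 8}  B8 = {3, 6, 8}
Tree: B1–B2, B2–B3, B3–B4, B4–B5, B5–B6, B6–B7, B7–B8
Each bag holds 3 vertices, so the decomposition has width 2, which upper-bounds the treewidth. The edges 6–2–0–5–9–1–4–7–8–3–6 form a cycle, so G is not a tree and its treewidth is at least 2. Therefore the treewidth is 2.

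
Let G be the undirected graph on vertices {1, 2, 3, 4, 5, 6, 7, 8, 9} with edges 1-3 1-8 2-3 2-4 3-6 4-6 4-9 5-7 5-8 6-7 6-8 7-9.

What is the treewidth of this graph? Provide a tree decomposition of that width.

Each bag holds 4 vertices, so the decomposition has width 3, which upper-bounds the treewidth. For the lower bound: the 4 vertex sets {1,2,3}, {8}, {6}, {4,5,7,9} are disjoint, each induces a connected subgraph, and every pair is joined by at least one edge of G. Contracting each set to a single vertex therefore yields K_{4} as a minor, and since treewidth is minor-monotone, tw(G) ≥ tw(K_{4}) = 3. The upper and lower bounds meet at 3, so that is the treewidth.

Treewidth 3.
One optimal decomposition is:
Bags: B1 = {1, 2, 3, 8}  B2 = {2, 3, 6, 8}  B3 = {2, 4, 6, 8}  B4 = {4, 5, 6, 8}  B5 = {4, 5, 6, 7}  B6 = {4, 5, 7, 9}
Tree: B1–B2, B2–B3, B3–B4, B4–B5, B5–B6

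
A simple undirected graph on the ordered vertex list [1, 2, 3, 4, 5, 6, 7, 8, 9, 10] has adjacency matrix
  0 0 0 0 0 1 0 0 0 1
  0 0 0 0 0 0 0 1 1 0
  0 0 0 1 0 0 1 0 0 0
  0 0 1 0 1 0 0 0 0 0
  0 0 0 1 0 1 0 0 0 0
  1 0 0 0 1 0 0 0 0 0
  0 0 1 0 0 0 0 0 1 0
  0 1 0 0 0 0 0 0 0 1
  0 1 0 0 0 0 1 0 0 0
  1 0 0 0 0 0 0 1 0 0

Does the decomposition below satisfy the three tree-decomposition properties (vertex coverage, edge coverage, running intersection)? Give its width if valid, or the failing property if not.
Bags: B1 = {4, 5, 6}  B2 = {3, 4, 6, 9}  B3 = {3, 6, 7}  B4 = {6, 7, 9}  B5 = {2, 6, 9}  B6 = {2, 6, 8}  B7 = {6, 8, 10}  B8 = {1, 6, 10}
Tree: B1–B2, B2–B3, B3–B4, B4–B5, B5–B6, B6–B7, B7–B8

A tree decomposition must satisfy three properties: every vertex lies in some bag; for every edge, both endpoints lie together in some bag; and for every vertex, the bags containing it form a connected subtree. Here bags containing vertex 9 are not connected in the tree, so the decomposition is invalid.

No — bags containing vertex 9 are not connected in the tree.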